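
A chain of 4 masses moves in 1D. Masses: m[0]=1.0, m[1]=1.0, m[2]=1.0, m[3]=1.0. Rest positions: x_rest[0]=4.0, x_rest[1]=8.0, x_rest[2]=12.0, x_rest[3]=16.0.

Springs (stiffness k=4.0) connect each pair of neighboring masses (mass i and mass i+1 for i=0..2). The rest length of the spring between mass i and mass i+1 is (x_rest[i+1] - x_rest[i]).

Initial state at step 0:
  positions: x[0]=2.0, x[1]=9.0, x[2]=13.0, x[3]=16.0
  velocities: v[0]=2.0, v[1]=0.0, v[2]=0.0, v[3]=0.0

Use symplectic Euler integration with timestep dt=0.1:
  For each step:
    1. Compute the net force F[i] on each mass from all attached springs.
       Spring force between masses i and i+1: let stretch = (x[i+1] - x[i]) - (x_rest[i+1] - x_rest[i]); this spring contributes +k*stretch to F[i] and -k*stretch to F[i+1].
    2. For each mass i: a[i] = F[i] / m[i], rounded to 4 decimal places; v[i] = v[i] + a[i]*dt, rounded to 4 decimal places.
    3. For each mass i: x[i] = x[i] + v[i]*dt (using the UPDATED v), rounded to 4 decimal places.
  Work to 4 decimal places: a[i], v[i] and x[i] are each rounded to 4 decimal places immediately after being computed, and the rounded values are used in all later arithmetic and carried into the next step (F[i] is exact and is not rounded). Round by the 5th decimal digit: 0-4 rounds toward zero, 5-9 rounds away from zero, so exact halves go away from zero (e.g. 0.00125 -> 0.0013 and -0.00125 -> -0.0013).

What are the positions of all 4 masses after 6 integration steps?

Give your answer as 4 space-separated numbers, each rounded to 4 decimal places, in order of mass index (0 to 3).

Answer: 4.8728 7.4951 12.2045 16.6276

Derivation:
Step 0: x=[2.0000 9.0000 13.0000 16.0000] v=[2.0000 0.0000 0.0000 0.0000]
Step 1: x=[2.3200 8.8800 12.9600 16.0400] v=[3.2000 -1.2000 -0.4000 0.4000]
Step 2: x=[2.7424 8.6608 12.8800 16.1168] v=[4.2240 -2.1920 -0.8000 0.7680]
Step 3: x=[3.2415 8.3736 12.7607 16.2241] v=[4.9914 -2.8717 -1.1930 1.0733]
Step 4: x=[3.7859 8.0566 12.6045 16.3529] v=[5.4442 -3.1697 -1.5625 1.2879]
Step 5: x=[4.3412 7.7507 12.4163 16.4918] v=[5.5525 -3.0588 -1.8823 1.3885]
Step 6: x=[4.8728 7.4951 12.2045 16.6276] v=[5.3163 -2.5564 -2.1183 1.3583]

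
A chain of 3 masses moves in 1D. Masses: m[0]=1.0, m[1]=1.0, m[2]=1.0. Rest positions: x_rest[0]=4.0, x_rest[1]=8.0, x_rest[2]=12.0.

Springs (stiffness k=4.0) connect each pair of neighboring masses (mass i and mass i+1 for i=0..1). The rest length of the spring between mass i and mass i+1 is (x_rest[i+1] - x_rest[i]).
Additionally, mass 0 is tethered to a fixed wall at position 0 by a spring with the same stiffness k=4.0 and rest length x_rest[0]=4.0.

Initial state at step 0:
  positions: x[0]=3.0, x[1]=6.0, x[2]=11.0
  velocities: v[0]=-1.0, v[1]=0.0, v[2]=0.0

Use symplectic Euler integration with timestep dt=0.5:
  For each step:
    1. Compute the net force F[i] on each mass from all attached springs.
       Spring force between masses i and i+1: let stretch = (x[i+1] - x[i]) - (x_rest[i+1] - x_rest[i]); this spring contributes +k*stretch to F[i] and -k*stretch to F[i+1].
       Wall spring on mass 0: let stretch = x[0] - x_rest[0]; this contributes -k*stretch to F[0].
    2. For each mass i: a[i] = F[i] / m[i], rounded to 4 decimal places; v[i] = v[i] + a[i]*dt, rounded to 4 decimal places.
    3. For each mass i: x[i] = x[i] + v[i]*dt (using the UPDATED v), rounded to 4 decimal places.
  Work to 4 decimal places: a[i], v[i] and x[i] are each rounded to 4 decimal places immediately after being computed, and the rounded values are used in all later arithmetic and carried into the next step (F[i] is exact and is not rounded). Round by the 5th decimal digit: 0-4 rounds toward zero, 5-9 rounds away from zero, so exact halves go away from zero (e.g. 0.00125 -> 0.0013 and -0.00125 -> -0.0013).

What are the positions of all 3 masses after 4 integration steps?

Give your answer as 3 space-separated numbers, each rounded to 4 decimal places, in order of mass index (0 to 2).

Answer: 3.0000 9.0000 12.5000

Derivation:
Step 0: x=[3.0000 6.0000 11.0000] v=[-1.0000 0.0000 0.0000]
Step 1: x=[2.5000 8.0000 10.0000] v=[-1.0000 4.0000 -2.0000]
Step 2: x=[5.0000 6.5000 11.0000] v=[5.0000 -3.0000 2.0000]
Step 3: x=[4.0000 8.0000 11.5000] v=[-2.0000 3.0000 1.0000]
Step 4: x=[3.0000 9.0000 12.5000] v=[-2.0000 2.0000 2.0000]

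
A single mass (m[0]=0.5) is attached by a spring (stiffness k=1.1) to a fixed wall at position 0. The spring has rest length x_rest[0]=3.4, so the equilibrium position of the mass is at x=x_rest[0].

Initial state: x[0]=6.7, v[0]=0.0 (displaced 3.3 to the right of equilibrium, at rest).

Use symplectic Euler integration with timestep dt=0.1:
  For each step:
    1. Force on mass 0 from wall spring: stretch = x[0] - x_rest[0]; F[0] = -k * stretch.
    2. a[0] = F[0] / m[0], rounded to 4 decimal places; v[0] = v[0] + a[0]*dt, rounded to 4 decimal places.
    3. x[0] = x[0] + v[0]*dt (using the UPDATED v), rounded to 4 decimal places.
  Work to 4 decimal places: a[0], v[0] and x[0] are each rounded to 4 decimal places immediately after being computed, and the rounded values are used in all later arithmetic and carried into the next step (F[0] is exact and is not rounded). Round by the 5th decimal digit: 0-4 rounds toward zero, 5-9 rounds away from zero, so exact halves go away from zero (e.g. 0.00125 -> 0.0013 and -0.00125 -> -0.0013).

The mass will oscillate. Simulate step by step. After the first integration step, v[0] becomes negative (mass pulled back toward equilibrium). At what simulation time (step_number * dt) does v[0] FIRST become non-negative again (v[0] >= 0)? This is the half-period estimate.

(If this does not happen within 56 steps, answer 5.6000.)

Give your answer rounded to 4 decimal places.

Answer: 2.2000

Derivation:
Step 0: x=[6.7000] v=[0.0000]
Step 1: x=[6.6274] v=[-0.7260]
Step 2: x=[6.4838] v=[-1.4360]
Step 3: x=[6.2724] v=[-2.1144]
Step 4: x=[5.9978] v=[-2.7463]
Step 5: x=[5.6660] v=[-3.3178]
Step 6: x=[5.2844] v=[-3.8163]
Step 7: x=[4.8613] v=[-4.2309]
Step 8: x=[4.4061] v=[-4.5524]
Step 9: x=[3.9287] v=[-4.7737]
Step 10: x=[3.4397] v=[-4.8900]
Step 11: x=[2.9498] v=[-4.8987]
Step 12: x=[2.4698] v=[-4.7997]
Step 13: x=[2.0103] v=[-4.5951]
Step 14: x=[1.5814] v=[-4.2894]
Step 15: x=[1.1925] v=[-3.8893]
Step 16: x=[0.8521] v=[-3.4037]
Step 17: x=[0.5678] v=[-2.8432]
Step 18: x=[0.3458] v=[-2.2201]
Step 19: x=[0.1910] v=[-1.5482]
Step 20: x=[0.1068] v=[-0.8422]
Step 21: x=[0.0950] v=[-0.1177]
Step 22: x=[0.1559] v=[0.6094]
First v>=0 after going negative at step 22, time=2.2000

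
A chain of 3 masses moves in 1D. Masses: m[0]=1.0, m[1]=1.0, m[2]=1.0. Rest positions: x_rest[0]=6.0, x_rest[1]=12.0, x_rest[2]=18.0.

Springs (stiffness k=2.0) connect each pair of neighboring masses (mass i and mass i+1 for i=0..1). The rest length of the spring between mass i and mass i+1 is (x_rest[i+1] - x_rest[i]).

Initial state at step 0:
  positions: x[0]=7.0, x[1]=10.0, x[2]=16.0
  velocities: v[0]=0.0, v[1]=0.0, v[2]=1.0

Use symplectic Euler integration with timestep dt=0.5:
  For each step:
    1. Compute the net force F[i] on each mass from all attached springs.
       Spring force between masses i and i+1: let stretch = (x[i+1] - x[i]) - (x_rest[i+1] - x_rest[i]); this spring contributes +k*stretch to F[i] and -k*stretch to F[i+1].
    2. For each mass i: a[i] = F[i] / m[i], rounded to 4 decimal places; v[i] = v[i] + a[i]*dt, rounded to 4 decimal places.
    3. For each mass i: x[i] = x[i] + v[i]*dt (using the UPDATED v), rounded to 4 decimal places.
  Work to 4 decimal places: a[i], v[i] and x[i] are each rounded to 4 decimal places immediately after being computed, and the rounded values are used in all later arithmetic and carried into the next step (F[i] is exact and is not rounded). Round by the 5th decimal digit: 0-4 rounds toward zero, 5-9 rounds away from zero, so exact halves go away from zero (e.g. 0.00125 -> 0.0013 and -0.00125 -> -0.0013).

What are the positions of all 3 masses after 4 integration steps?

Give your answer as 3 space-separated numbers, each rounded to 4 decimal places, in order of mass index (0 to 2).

Answer: 4.5000 10.6250 19.8750

Derivation:
Step 0: x=[7.0000 10.0000 16.0000] v=[0.0000 0.0000 1.0000]
Step 1: x=[5.5000 11.5000 16.5000] v=[-3.0000 3.0000 1.0000]
Step 2: x=[4.0000 12.5000 17.5000] v=[-3.0000 2.0000 2.0000]
Step 3: x=[3.7500 11.7500 19.0000] v=[-0.5000 -1.5000 3.0000]
Step 4: x=[4.5000 10.6250 19.8750] v=[1.5000 -2.2500 1.7500]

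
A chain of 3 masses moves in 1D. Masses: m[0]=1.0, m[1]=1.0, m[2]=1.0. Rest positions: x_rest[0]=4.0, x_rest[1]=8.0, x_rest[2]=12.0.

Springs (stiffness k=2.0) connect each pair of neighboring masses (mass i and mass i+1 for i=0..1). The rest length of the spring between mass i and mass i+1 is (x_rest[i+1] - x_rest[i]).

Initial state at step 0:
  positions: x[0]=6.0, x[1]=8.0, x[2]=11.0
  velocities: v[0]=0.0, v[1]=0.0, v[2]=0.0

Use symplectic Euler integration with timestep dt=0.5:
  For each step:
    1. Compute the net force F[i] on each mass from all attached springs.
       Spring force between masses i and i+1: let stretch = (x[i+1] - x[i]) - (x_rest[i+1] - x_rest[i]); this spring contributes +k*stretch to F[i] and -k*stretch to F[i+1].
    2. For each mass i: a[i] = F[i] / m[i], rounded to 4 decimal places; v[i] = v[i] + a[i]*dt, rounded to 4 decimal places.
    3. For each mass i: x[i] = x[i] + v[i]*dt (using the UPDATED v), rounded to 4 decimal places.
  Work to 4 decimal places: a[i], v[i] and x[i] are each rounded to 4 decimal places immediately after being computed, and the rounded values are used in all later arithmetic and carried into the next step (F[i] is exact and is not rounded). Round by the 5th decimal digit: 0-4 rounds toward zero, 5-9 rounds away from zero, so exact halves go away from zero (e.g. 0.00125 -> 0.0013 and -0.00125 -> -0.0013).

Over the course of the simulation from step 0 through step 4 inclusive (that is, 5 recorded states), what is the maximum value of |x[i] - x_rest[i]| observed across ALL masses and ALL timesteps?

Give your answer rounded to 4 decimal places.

Step 0: x=[6.0000 8.0000 11.0000] v=[0.0000 0.0000 0.0000]
Step 1: x=[5.0000 8.5000 11.5000] v=[-2.0000 1.0000 1.0000]
Step 2: x=[3.7500 8.7500 12.5000] v=[-2.5000 0.5000 2.0000]
Step 3: x=[3.0000 8.3750 13.6250] v=[-1.5000 -0.7500 2.2500]
Step 4: x=[2.9375 7.9375 14.1250] v=[-0.1250 -0.8750 1.0000]
Max displacement = 2.1250

Answer: 2.1250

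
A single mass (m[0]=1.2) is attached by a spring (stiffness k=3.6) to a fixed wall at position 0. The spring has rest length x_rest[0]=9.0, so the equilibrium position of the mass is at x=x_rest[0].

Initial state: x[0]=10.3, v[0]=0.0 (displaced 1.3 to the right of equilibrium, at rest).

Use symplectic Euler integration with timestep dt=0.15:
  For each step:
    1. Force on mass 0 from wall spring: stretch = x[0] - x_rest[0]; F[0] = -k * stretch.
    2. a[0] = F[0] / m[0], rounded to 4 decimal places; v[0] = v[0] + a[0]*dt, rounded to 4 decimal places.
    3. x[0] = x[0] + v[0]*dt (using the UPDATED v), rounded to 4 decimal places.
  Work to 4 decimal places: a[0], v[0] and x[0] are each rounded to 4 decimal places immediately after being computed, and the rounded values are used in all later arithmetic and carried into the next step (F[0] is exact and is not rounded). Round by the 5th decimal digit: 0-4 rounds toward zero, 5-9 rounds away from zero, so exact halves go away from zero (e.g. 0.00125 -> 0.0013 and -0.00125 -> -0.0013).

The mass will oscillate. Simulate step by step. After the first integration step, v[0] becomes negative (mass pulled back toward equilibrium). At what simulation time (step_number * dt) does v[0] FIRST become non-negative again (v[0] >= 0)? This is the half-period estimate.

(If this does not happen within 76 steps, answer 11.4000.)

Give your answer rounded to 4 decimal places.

Answer: 1.9500

Derivation:
Step 0: x=[10.3000] v=[0.0000]
Step 1: x=[10.2123] v=[-0.5850]
Step 2: x=[10.0427] v=[-1.1305]
Step 3: x=[9.8027] v=[-1.5997]
Step 4: x=[9.5086] v=[-1.9609]
Step 5: x=[9.1801] v=[-2.1898]
Step 6: x=[8.8395] v=[-2.2708]
Step 7: x=[8.5097] v=[-2.1986]
Step 8: x=[8.2130] v=[-1.9780]
Step 9: x=[7.9694] v=[-1.6239]
Step 10: x=[7.7954] v=[-1.1601]
Step 11: x=[7.7027] v=[-0.6180]
Step 12: x=[7.6976] v=[-0.0342]
Step 13: x=[7.7804] v=[0.5519]
First v>=0 after going negative at step 13, time=1.9500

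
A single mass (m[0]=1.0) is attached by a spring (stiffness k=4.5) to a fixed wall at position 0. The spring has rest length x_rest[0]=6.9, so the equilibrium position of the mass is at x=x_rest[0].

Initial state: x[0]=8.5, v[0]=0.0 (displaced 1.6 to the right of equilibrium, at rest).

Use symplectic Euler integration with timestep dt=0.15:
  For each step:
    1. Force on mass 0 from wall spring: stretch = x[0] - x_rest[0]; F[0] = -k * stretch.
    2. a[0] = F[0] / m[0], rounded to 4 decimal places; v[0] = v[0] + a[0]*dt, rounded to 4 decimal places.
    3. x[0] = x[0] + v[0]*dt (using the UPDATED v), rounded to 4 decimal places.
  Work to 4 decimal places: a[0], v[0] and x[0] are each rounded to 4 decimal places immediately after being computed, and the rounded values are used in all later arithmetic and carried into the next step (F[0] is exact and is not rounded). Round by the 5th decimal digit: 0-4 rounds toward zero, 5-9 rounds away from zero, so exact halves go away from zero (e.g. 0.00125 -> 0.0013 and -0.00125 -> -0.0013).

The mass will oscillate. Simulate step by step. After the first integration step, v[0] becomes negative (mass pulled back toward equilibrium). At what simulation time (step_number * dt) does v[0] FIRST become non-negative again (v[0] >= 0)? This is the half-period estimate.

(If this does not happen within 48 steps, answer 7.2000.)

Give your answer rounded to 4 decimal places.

Step 0: x=[8.5000] v=[0.0000]
Step 1: x=[8.3380] v=[-1.0800]
Step 2: x=[8.0304] v=[-2.0507]
Step 3: x=[7.6083] v=[-2.8137]
Step 4: x=[7.1145] v=[-3.2918]
Step 5: x=[6.5990] v=[-3.4366]
Step 6: x=[6.1140] v=[-3.2334]
Step 7: x=[5.7086] v=[-2.7029]
Step 8: x=[5.4238] v=[-1.8987]
Step 9: x=[5.2885] v=[-0.9023]
Step 10: x=[5.3163] v=[0.1855]
First v>=0 after going negative at step 10, time=1.5000

Answer: 1.5000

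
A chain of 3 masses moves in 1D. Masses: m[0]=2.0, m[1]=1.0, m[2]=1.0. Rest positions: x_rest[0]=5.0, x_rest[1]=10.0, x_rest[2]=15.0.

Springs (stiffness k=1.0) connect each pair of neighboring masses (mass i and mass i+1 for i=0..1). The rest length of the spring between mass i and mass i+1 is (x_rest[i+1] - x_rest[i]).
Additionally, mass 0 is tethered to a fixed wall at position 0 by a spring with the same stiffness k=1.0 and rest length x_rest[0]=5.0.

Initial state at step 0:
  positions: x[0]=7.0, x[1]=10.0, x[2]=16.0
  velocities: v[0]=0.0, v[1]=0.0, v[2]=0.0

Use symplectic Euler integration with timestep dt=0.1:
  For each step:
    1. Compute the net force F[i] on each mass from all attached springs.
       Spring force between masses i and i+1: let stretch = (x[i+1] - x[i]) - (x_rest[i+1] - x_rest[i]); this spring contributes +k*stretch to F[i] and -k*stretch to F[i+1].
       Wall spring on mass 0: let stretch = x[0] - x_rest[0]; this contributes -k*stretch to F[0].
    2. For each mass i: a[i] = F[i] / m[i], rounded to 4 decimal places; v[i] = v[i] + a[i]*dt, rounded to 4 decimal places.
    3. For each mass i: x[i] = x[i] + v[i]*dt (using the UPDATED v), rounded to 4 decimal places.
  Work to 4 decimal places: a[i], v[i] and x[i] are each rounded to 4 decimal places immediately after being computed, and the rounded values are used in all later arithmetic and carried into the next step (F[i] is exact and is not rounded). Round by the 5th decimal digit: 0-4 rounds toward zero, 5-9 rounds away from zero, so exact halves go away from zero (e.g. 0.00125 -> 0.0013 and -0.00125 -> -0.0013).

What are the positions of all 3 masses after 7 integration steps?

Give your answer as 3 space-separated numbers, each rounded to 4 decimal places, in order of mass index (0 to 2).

Step 0: x=[7.0000 10.0000 16.0000] v=[0.0000 0.0000 0.0000]
Step 1: x=[6.9800 10.0300 15.9900] v=[-0.2000 0.3000 -0.1000]
Step 2: x=[6.9404 10.0891 15.9704] v=[-0.3965 0.5910 -0.1960]
Step 3: x=[6.8818 10.1755 15.9420] v=[-0.5861 0.8643 -0.2841]
Step 4: x=[6.8053 10.2867 15.9059] v=[-0.7655 1.1116 -0.3608]
Step 5: x=[6.7121 10.4192 15.8636] v=[-0.9317 1.3254 -0.4227]
Step 6: x=[6.6039 10.5691 15.8169] v=[-1.0820 1.4991 -0.4671]
Step 7: x=[6.4825 10.7318 15.7677] v=[-1.2139 1.6274 -0.4919]

Answer: 6.4825 10.7318 15.7677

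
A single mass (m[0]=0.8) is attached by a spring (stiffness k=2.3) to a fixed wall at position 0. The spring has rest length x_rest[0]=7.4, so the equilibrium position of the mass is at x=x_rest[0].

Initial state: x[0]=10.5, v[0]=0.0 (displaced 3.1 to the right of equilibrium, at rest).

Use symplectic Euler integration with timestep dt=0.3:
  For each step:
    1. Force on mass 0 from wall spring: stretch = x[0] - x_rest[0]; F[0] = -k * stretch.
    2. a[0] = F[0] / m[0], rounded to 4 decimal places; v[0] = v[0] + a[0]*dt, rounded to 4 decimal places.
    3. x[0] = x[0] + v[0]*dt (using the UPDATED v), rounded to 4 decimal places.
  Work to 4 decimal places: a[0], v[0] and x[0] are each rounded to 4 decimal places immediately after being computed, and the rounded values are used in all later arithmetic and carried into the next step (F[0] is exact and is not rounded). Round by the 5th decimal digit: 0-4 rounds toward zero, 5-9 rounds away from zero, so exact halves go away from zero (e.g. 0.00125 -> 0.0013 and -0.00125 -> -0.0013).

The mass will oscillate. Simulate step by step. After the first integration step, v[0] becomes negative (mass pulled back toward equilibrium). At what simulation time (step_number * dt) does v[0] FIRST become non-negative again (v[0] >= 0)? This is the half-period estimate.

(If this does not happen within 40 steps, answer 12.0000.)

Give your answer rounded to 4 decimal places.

Answer: 2.1000

Derivation:
Step 0: x=[10.5000] v=[0.0000]
Step 1: x=[9.6979] v=[-2.6738]
Step 2: x=[8.3012] v=[-4.6558]
Step 3: x=[6.6713] v=[-5.4331]
Step 4: x=[5.2299] v=[-4.8046]
Step 5: x=[4.3500] v=[-2.9329]
Step 6: x=[4.2593] v=[-0.3023]
Step 7: x=[4.9813] v=[2.4066]
First v>=0 after going negative at step 7, time=2.1000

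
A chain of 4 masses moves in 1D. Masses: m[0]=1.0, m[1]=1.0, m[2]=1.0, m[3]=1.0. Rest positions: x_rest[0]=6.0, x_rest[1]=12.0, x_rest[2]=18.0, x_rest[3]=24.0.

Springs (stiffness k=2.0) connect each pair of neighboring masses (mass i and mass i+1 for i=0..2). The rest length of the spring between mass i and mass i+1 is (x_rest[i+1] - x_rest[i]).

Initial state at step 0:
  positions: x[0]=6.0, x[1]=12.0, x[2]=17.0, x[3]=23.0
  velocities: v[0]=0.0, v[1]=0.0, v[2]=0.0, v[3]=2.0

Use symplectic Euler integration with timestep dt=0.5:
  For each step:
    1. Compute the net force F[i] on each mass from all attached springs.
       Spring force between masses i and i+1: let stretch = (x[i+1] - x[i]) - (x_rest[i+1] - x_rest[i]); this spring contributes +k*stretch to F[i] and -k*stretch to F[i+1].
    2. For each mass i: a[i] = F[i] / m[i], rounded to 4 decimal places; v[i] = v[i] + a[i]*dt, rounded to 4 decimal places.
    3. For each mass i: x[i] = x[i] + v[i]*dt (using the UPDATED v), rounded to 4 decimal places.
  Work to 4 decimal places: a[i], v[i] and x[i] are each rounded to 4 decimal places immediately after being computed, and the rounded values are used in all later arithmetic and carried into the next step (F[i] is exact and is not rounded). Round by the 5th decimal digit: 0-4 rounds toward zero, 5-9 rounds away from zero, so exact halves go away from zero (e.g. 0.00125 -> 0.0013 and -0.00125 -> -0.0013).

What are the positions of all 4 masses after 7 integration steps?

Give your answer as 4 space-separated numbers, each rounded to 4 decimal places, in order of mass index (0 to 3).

Step 0: x=[6.0000 12.0000 17.0000 23.0000] v=[0.0000 0.0000 0.0000 2.0000]
Step 1: x=[6.0000 11.5000 17.5000 24.0000] v=[0.0000 -1.0000 1.0000 2.0000]
Step 2: x=[5.7500 11.2500 18.2500 24.7500] v=[-0.5000 -0.5000 1.5000 1.5000]
Step 3: x=[5.2500 11.7500 18.7500 25.2500] v=[-1.0000 1.0000 1.0000 1.0000]
Step 4: x=[5.0000 12.5000 19.0000 25.5000] v=[-0.5000 1.5000 0.5000 0.5000]
Step 5: x=[5.5000 12.7500 19.2500 25.5000] v=[1.0000 0.5000 0.5000 0.0000]
Step 6: x=[6.6250 12.6250 19.3750 25.3750] v=[2.2500 -0.2500 0.2500 -0.2500]
Step 7: x=[7.7500 12.8750 19.1250 25.2500] v=[2.2500 0.5000 -0.5000 -0.2500]

Answer: 7.7500 12.8750 19.1250 25.2500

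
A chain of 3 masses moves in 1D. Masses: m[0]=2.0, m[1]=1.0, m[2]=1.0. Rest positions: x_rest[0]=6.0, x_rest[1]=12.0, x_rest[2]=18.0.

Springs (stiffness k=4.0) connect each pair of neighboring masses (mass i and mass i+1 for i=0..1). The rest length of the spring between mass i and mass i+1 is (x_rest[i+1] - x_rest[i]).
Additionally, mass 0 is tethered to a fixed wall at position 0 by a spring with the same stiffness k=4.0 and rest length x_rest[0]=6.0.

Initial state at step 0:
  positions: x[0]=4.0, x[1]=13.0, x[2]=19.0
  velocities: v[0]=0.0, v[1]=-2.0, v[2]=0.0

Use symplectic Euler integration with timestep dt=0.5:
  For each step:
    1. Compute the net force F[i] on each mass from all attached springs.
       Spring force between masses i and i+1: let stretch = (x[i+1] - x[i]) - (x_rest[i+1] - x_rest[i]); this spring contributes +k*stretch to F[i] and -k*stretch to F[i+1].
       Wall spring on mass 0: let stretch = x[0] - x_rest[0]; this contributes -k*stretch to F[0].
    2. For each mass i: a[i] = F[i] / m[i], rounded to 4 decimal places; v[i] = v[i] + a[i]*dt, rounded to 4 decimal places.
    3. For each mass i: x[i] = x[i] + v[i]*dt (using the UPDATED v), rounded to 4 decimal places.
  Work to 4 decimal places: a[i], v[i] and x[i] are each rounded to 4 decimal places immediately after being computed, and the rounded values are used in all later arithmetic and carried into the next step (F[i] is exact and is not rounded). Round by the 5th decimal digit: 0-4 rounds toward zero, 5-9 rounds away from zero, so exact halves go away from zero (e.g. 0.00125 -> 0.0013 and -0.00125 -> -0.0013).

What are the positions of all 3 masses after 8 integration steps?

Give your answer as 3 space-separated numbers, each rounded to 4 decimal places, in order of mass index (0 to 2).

Step 0: x=[4.0000 13.0000 19.0000] v=[0.0000 -2.0000 0.0000]
Step 1: x=[6.5000 9.0000 19.0000] v=[5.0000 -8.0000 0.0000]
Step 2: x=[7.0000 12.5000 15.0000] v=[1.0000 7.0000 -8.0000]
Step 3: x=[6.7500 13.0000 14.5000] v=[-0.5000 1.0000 -1.0000]
Step 4: x=[6.2500 8.7500 18.5000] v=[-1.0000 -8.5000 8.0000]
Step 5: x=[3.8750 11.7500 18.7500] v=[-4.7500 6.0000 0.5000]
Step 6: x=[3.5000 13.8750 18.0000] v=[-0.7500 4.2500 -1.5000]
Step 7: x=[6.5625 9.7500 19.1250] v=[6.1250 -8.2500 2.2500]
Step 8: x=[7.9375 11.8125 16.8750] v=[2.7500 4.1250 -4.5000]

Answer: 7.9375 11.8125 16.8750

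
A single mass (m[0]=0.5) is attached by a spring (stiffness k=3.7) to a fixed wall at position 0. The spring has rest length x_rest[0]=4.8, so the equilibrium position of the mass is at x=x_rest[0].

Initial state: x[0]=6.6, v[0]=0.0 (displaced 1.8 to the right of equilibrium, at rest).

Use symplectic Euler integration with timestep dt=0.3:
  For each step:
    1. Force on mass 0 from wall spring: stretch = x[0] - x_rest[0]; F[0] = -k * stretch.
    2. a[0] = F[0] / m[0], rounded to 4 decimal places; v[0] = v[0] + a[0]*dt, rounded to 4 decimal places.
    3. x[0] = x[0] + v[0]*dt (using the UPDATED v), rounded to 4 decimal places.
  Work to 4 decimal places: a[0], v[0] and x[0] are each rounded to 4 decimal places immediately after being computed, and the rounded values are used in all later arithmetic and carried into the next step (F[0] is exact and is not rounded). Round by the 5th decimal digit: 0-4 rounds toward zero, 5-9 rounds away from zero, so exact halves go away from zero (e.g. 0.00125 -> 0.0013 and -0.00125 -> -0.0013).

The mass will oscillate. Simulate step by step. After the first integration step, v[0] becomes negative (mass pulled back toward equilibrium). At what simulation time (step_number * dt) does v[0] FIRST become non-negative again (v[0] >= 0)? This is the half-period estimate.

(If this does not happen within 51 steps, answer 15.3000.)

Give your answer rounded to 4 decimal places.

Step 0: x=[6.6000] v=[0.0000]
Step 1: x=[5.4012] v=[-3.9960]
Step 2: x=[3.8020] v=[-5.3307]
Step 3: x=[2.8675] v=[-3.1151]
Step 4: x=[3.2200] v=[1.1751]
First v>=0 after going negative at step 4, time=1.2000

Answer: 1.2000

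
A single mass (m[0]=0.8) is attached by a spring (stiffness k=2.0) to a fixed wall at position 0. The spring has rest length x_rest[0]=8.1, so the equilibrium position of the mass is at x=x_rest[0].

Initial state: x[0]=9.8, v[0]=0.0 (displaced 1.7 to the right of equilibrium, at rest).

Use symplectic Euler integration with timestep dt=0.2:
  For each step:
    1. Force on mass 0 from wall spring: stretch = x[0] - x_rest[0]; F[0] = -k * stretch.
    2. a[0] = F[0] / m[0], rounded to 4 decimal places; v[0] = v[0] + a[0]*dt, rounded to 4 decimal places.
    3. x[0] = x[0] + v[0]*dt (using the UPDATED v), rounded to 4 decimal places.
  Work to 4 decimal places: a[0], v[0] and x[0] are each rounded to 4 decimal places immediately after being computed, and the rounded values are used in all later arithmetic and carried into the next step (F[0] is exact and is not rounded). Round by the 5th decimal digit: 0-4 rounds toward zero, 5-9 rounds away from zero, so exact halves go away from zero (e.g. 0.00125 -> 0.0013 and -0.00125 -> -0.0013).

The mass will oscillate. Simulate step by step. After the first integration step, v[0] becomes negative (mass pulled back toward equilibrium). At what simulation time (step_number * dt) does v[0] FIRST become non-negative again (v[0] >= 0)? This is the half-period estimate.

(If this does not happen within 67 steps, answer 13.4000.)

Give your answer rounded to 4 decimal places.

Step 0: x=[9.8000] v=[0.0000]
Step 1: x=[9.6300] v=[-0.8500]
Step 2: x=[9.3070] v=[-1.6150]
Step 3: x=[8.8633] v=[-2.2185]
Step 4: x=[8.3433] v=[-2.6002]
Step 5: x=[7.7989] v=[-2.7219]
Step 6: x=[7.2846] v=[-2.5713]
Step 7: x=[6.8519] v=[-2.1636]
Step 8: x=[6.5440] v=[-1.5395]
Step 9: x=[6.3917] v=[-0.7615]
Step 10: x=[6.4102] v=[0.0927]
First v>=0 after going negative at step 10, time=2.0000

Answer: 2.0000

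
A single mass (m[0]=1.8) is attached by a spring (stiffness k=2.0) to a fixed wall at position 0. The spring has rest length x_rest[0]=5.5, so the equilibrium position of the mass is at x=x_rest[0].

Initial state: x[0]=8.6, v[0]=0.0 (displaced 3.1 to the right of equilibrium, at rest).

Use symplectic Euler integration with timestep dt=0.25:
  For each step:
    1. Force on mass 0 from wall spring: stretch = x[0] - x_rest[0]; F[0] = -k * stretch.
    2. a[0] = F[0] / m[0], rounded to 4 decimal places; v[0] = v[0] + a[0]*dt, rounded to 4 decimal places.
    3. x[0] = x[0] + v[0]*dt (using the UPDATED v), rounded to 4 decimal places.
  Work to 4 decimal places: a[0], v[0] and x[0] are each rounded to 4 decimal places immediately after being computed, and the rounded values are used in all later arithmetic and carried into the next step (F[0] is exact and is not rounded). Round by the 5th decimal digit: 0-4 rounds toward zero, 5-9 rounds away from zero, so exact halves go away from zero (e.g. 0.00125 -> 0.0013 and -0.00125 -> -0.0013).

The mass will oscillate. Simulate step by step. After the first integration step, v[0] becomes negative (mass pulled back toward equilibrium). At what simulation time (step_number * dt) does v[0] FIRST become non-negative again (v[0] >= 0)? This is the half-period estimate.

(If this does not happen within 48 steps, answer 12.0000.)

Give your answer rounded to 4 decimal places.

Answer: 3.0000

Derivation:
Step 0: x=[8.6000] v=[0.0000]
Step 1: x=[8.3847] v=[-0.8611]
Step 2: x=[7.9691] v=[-1.6624]
Step 3: x=[7.3820] v=[-2.3483]
Step 4: x=[6.6642] v=[-2.8711]
Step 5: x=[5.8656] v=[-3.1945]
Step 6: x=[5.0416] v=[-3.2961]
Step 7: x=[4.2494] v=[-3.1688]
Step 8: x=[3.5441] v=[-2.8214]
Step 9: x=[2.9746] v=[-2.2781]
Step 10: x=[2.5805] v=[-1.5766]
Step 11: x=[2.3891] v=[-0.7656]
Step 12: x=[2.4138] v=[0.0986]
First v>=0 after going negative at step 12, time=3.0000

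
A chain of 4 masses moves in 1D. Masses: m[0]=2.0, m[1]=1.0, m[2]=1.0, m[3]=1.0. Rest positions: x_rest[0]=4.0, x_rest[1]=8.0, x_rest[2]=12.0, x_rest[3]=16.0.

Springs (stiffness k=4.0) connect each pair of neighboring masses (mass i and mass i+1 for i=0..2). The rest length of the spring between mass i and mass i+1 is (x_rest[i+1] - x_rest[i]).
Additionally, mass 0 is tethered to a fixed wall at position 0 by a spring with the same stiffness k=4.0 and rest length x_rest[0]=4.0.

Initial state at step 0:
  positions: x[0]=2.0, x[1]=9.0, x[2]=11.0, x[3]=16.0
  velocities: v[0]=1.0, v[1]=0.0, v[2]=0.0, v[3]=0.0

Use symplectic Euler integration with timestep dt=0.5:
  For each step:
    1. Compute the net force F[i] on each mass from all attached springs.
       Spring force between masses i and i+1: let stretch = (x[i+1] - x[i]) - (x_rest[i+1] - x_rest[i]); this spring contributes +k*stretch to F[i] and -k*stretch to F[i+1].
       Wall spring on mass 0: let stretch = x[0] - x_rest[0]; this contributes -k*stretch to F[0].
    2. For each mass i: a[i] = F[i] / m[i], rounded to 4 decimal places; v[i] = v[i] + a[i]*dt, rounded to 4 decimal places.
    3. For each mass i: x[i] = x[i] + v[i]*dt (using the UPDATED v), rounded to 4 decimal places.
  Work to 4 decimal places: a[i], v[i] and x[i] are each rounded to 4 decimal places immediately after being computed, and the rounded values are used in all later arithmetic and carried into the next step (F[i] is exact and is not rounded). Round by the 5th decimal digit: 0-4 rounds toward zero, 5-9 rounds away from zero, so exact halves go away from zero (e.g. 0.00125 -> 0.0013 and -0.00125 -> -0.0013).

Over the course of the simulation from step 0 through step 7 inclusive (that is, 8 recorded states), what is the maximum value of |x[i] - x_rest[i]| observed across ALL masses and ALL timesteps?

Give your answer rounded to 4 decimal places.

Answer: 4.0000

Derivation:
Step 0: x=[2.0000 9.0000 11.0000 16.0000] v=[1.0000 0.0000 0.0000 0.0000]
Step 1: x=[5.0000 4.0000 14.0000 15.0000] v=[6.0000 -10.0000 6.0000 -2.0000]
Step 2: x=[5.0000 10.0000 8.0000 17.0000] v=[0.0000 12.0000 -12.0000 4.0000]
Step 3: x=[5.0000 9.0000 13.0000 14.0000] v=[0.0000 -2.0000 10.0000 -6.0000]
Step 4: x=[4.5000 8.0000 15.0000 14.0000] v=[-1.0000 -2.0000 4.0000 0.0000]
Step 5: x=[3.5000 10.5000 9.0000 19.0000] v=[-2.0000 5.0000 -12.0000 10.0000]
Step 6: x=[4.2500 4.5000 14.5000 18.0000] v=[1.5000 -12.0000 11.0000 -2.0000]
Step 7: x=[3.0000 8.2500 13.5000 17.5000] v=[-2.5000 7.5000 -2.0000 -1.0000]
Max displacement = 4.0000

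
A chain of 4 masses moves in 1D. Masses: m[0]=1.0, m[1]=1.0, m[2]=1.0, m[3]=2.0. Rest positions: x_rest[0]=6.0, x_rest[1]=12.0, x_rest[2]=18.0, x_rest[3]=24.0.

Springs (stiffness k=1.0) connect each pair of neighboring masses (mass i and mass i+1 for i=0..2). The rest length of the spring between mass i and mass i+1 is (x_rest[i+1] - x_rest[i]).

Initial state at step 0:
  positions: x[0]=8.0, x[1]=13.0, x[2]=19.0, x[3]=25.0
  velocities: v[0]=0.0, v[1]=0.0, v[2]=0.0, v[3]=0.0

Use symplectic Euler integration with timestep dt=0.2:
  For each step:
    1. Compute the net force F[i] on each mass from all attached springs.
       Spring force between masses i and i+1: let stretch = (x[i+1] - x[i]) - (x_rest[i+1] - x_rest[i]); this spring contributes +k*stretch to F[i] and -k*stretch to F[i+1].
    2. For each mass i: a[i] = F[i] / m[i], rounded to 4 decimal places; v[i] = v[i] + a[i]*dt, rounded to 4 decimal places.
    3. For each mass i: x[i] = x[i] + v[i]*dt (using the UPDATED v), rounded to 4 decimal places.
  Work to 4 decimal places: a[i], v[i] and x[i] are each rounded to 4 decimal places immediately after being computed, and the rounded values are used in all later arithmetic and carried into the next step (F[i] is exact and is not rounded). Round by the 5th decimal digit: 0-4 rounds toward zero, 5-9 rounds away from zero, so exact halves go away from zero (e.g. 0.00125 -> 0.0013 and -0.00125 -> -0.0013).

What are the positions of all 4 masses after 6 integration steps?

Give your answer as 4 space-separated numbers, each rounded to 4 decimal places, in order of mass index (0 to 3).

Step 0: x=[8.0000 13.0000 19.0000 25.0000] v=[0.0000 0.0000 0.0000 0.0000]
Step 1: x=[7.9600 13.0400 19.0000 25.0000] v=[-0.2000 0.2000 0.0000 0.0000]
Step 2: x=[7.8832 13.1152 19.0016 25.0000] v=[-0.3840 0.3760 0.0080 0.0000]
Step 3: x=[7.7757 13.2166 19.0077 25.0000] v=[-0.5376 0.5069 0.0304 0.0002]
Step 4: x=[7.6458 13.3320 19.0218 25.0002] v=[-0.6494 0.5769 0.0706 0.0010]
Step 5: x=[7.5034 13.4475 19.0475 25.0008] v=[-0.7122 0.5776 0.1283 0.0032]
Step 6: x=[7.3587 13.5493 19.0873 25.0024] v=[-0.7234 0.5088 0.1990 0.0079]

Answer: 7.3587 13.5493 19.0873 25.0024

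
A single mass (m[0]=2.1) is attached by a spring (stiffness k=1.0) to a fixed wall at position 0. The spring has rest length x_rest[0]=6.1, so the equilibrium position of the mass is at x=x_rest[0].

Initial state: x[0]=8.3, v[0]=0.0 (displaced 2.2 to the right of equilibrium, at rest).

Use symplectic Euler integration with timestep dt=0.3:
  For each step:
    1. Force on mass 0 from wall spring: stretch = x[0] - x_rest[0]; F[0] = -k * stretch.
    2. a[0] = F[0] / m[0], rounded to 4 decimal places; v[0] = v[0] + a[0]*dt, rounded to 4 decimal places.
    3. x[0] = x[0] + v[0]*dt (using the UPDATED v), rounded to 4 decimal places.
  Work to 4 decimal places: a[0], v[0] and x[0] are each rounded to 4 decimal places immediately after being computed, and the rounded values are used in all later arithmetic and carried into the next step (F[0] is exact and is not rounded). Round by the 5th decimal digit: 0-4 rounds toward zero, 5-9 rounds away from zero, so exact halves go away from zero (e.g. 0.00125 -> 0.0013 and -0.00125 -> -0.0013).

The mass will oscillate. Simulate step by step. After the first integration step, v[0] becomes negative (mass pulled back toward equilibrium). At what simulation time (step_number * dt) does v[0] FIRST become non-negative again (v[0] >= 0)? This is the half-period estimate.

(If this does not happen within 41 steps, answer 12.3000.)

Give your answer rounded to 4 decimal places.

Answer: 4.8000

Derivation:
Step 0: x=[8.3000] v=[0.0000]
Step 1: x=[8.2057] v=[-0.3143]
Step 2: x=[8.0212] v=[-0.6151]
Step 3: x=[7.7543] v=[-0.8896]
Step 4: x=[7.4165] v=[-1.1259]
Step 5: x=[7.0223] v=[-1.3140]
Step 6: x=[6.5886] v=[-1.4458]
Step 7: x=[6.1339] v=[-1.5156]
Step 8: x=[5.6778] v=[-1.5204]
Step 9: x=[5.2398] v=[-1.4601]
Step 10: x=[4.8386] v=[-1.3372]
Step 11: x=[4.4915] v=[-1.1570]
Step 12: x=[4.2133] v=[-0.9272]
Step 13: x=[4.0160] v=[-0.6577]
Step 14: x=[3.9080] v=[-0.3600]
Step 15: x=[3.8939] v=[-0.0469]
Step 16: x=[3.9744] v=[0.2683]
First v>=0 after going negative at step 16, time=4.8000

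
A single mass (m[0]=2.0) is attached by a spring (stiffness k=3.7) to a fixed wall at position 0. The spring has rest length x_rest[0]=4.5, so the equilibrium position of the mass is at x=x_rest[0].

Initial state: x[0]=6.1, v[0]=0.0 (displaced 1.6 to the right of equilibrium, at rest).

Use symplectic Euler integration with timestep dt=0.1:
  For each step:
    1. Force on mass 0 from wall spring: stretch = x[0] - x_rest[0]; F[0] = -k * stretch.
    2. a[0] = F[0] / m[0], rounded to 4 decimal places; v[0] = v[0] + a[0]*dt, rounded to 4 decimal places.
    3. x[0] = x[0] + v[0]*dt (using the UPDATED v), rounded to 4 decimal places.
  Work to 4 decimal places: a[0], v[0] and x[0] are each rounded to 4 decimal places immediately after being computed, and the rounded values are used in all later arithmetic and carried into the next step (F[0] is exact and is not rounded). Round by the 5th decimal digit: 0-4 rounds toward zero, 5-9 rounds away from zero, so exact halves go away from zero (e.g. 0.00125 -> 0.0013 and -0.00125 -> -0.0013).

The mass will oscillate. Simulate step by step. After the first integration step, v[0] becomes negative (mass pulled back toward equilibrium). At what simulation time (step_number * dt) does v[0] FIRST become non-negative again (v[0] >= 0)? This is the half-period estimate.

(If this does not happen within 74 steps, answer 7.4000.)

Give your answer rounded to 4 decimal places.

Answer: 2.4000

Derivation:
Step 0: x=[6.1000] v=[0.0000]
Step 1: x=[6.0704] v=[-0.2960]
Step 2: x=[6.0118] v=[-0.5865]
Step 3: x=[5.9252] v=[-0.8662]
Step 4: x=[5.8122] v=[-1.1299]
Step 5: x=[5.6749] v=[-1.3727]
Step 6: x=[5.5159] v=[-1.5901]
Step 7: x=[5.3381] v=[-1.7780]
Step 8: x=[5.1448] v=[-1.9331]
Step 9: x=[4.9396] v=[-2.0524]
Step 10: x=[4.7262] v=[-2.1337]
Step 11: x=[4.5086] v=[-2.1756]
Step 12: x=[4.2909] v=[-2.1772]
Step 13: x=[4.0771] v=[-2.1385]
Step 14: x=[3.8711] v=[-2.0603]
Step 15: x=[3.6767] v=[-1.9440]
Step 16: x=[3.4975] v=[-1.7917]
Step 17: x=[3.3369] v=[-1.6062]
Step 18: x=[3.1978] v=[-1.3910]
Step 19: x=[3.0828] v=[-1.1501]
Step 20: x=[2.9940] v=[-0.8879]
Step 21: x=[2.9331] v=[-0.6093]
Step 22: x=[2.9012] v=[-0.3194]
Step 23: x=[2.8988] v=[-0.0236]
Step 24: x=[2.9261] v=[0.2726]
First v>=0 after going negative at step 24, time=2.4000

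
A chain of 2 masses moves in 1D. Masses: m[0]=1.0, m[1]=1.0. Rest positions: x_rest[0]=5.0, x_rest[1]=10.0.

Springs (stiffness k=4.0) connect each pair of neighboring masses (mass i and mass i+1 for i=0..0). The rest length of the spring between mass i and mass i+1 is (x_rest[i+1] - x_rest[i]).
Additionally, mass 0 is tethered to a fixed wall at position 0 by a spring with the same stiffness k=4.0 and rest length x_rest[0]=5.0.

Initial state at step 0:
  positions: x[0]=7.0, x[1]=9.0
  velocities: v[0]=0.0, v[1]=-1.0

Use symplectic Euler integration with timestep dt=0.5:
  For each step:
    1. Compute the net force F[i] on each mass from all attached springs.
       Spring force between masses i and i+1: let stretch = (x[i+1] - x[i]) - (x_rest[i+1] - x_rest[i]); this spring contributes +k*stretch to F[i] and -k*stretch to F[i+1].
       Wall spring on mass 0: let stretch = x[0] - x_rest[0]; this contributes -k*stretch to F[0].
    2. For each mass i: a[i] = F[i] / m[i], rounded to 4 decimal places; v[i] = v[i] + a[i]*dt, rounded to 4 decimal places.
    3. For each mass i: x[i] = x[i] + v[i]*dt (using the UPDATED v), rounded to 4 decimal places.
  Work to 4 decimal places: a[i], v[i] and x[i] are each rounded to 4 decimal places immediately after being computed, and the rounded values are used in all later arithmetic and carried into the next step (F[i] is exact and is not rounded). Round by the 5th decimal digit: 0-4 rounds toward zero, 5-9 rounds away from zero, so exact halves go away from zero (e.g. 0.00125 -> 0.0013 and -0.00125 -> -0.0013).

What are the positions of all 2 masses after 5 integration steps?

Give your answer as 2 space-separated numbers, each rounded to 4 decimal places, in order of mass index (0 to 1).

Answer: 3.0000 11.0000

Derivation:
Step 0: x=[7.0000 9.0000] v=[0.0000 -1.0000]
Step 1: x=[2.0000 11.5000] v=[-10.0000 5.0000]
Step 2: x=[4.5000 9.5000] v=[5.0000 -4.0000]
Step 3: x=[7.5000 7.5000] v=[6.0000 -4.0000]
Step 4: x=[3.0000 10.5000] v=[-9.0000 6.0000]
Step 5: x=[3.0000 11.0000] v=[0.0000 1.0000]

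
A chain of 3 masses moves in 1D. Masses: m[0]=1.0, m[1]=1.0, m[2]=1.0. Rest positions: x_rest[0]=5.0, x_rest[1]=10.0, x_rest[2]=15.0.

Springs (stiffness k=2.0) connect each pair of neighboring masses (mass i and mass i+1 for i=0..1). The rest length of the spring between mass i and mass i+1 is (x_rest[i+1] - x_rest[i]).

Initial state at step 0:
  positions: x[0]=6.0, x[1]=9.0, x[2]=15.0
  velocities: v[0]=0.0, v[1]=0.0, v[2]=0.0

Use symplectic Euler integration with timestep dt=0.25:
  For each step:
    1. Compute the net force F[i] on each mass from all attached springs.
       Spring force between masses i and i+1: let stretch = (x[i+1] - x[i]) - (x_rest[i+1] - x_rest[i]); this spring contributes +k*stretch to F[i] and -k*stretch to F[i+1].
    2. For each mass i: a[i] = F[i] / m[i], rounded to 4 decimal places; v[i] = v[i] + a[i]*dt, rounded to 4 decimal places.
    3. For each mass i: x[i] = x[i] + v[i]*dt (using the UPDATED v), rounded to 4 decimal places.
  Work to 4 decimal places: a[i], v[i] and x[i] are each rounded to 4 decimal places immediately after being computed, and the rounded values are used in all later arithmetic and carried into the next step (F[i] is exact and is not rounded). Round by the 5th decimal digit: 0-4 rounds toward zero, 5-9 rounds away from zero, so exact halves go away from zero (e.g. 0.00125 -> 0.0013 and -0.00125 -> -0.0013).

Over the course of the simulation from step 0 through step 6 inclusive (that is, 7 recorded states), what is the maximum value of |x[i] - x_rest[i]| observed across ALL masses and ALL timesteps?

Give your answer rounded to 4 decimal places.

Answer: 1.0091

Derivation:
Step 0: x=[6.0000 9.0000 15.0000] v=[0.0000 0.0000 0.0000]
Step 1: x=[5.7500 9.3750 14.8750] v=[-1.0000 1.5000 -0.5000]
Step 2: x=[5.3281 9.9844 14.6875] v=[-1.6875 2.4375 -0.7500]
Step 3: x=[4.8633 10.5996 14.5371] v=[-1.8594 2.4609 -0.6016]
Step 4: x=[4.4905 10.9900 14.5195] v=[-1.4913 1.5615 -0.0704]
Step 5: x=[4.3051 11.0091 14.6857] v=[-0.7416 0.0765 0.6649]
Step 6: x=[4.3327 10.6498 15.0174] v=[0.1104 -1.4372 1.3266]
Max displacement = 1.0091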